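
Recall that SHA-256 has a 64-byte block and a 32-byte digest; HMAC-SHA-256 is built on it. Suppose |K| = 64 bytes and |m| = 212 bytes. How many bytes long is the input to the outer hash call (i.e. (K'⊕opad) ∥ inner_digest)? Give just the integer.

96

Key is 64 ≤ 64 bytes, zero-padded: |K'| = 64.
Outer input = (K'⊕opad) ∥ H(inner) → 64 + 32 = 96 bytes.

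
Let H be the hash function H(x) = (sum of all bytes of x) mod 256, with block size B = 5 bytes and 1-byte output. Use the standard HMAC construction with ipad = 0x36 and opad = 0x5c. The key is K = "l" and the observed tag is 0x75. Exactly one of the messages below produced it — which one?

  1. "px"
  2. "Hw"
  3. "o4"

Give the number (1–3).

Key "l" = 6c is 1 byte ≤ B = 5; zero-pad to 5 bytes: K' = 6c 00 00 00 00.
K' ⊕ ipad = 5a 36 36 36 36; K' ⊕ opad = 30 5c 5c 5c 5c.
m1: inner = H(5a 36 36 36 36 70 78) = 1a; tag = H(30 5c 5c 5c 5c 1a) = ba
m2: inner = H(5a 36 36 36 36 48 77) = f1; tag = H(30 5c 5c 5c 5c f1) = 91
m3: inner = H(5a 36 36 36 36 6f 34) = d5; tag = H(30 5c 5c 5c 5c d5) = 75 ← matches

3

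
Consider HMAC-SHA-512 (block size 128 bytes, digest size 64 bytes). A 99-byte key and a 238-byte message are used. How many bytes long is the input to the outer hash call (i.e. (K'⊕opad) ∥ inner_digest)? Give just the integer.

Key is 99 ≤ 128 bytes, zero-padded: |K'| = 128.
Outer input = (K'⊕opad) ∥ H(inner) → 128 + 64 = 192 bytes.

192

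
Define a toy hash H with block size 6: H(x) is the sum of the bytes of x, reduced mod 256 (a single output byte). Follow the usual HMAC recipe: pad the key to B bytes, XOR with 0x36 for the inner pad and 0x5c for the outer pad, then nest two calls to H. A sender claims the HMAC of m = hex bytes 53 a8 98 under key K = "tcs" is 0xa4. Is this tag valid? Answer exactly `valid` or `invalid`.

Key "tcs" = 74 63 73 is 3 bytes ≤ B = 6; zero-pad to 6 bytes: K' = 74 63 73 00 00 00.
K' ⊕ ipad = 42 55 45 36 36 36; K' ⊕ opad = 28 3f 2f 5c 5c 5c.
Inner hash: sum = 66+85+69+54+54+54+83+168+152 = 785; mod 256 = 17 → 11.
Outer hash (recomputed tag): sum = 40+63+47+92+92+92+17 = 443; mod 256 = 187 → bb.
Recomputed tag = bb; claimed = a4 → mismatch.

invalid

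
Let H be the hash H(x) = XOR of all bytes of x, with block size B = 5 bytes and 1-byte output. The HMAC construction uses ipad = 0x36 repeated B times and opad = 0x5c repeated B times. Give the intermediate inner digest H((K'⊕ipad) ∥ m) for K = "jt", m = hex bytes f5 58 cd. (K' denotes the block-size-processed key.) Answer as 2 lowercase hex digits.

Key "jt" = 6a 74 is 2 bytes ≤ B = 5; zero-pad to 5 bytes: K' = 6a 74 00 00 00.
K' ⊕ ipad = 5c 42 36 36 36.
Inner input = 5c 42 36 36 36 ∥ f5 58 cd.
Inner hash: XOR 5c⊕42⊕36⊕36⊕36⊕f5⊕58⊕cd = 48.

48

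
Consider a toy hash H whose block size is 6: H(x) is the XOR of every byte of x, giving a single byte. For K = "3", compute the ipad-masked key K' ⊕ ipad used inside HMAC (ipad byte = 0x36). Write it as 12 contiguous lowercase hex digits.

Key "3" = 33 is 1 byte ≤ B = 6; zero-pad to 6 bytes: K' = 33 00 00 00 00 00.
XOR each byte with 0x36: 33⊕36=05, 00⊕36=36, 00⊕36=36, 00⊕36=36, 00⊕36=36, 00⊕36=36.

053636363636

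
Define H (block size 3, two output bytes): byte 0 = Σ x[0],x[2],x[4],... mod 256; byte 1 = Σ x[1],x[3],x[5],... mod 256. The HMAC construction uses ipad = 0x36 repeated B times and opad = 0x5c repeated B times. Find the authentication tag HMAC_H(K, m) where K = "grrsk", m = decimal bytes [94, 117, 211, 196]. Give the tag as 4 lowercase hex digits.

Key "grrsk" = 67 72 72 73 6b is 5 bytes > B = 3, so hash it first: H(key) = 44 e5, then zero-pad to 3 bytes: K' = 44 e5 00.
K' ⊕ ipad = 72 d3 36.  K' ⊕ opad = 18 b9 5c.
Inner input = (K'⊕ipad) ∥ m = 72 d3 36 ∥ 5e 75 d3 c4.
Inner hash: even-index sum = 481 mod 256 = 225; odd-index sum = 516 mod 256 = 4 → e1 04.
Outer input = (K'⊕opad) ∥ inner = 18 b9 5c ∥ e1 04.
Outer hash (tag): even-index sum = 120 mod 256 = 120; odd-index sum = 410 mod 256 = 154 → 78 9a.

789a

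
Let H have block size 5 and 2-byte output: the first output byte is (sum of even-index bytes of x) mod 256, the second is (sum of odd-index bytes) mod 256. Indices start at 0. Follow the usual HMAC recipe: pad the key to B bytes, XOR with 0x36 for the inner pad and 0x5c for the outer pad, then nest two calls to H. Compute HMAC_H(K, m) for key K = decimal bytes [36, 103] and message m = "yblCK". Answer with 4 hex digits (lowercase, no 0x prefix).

e7ba

Key decimal bytes [36, 103] = 24 67 is 2 bytes ≤ B = 5; zero-pad to 5 bytes: K' = 24 67 00 00 00.
K' ⊕ ipad = 12 51 36 36 36.  K' ⊕ opad = 78 3b 5c 5c 5c.
Inner input = (K'⊕ipad) ∥ m = 12 51 36 36 36 ∥ 79 62 6c 43 4b.
Inner hash: even-index sum = 291 mod 256 = 35; odd-index sum = 439 mod 256 = 183 → 23 b7.
Outer input = (K'⊕opad) ∥ inner = 78 3b 5c 5c 5c ∥ 23 b7.
Outer hash (tag): even-index sum = 487 mod 256 = 231; odd-index sum = 186 mod 256 = 186 → e7 ba.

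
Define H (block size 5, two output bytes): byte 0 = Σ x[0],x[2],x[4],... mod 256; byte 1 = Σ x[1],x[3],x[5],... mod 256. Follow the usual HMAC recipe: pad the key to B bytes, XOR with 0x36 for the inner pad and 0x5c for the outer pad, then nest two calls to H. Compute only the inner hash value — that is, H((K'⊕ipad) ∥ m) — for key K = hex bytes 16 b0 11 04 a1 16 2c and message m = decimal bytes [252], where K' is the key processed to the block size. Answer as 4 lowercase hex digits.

2e2e

Key hex bytes 16 b0 11 04 a1 16 2c is 7 bytes > B = 5, so hash it first: H(key) = f4 ca, then zero-pad to 5 bytes: K' = f4 ca 00 00 00.
K' ⊕ ipad = c2 fc 36 36 36.
Inner input = c2 fc 36 36 36 ∥ fc.
Inner hash: even-index sum = 302 mod 256 = 46; odd-index sum = 558 mod 256 = 46 → 2e 2e.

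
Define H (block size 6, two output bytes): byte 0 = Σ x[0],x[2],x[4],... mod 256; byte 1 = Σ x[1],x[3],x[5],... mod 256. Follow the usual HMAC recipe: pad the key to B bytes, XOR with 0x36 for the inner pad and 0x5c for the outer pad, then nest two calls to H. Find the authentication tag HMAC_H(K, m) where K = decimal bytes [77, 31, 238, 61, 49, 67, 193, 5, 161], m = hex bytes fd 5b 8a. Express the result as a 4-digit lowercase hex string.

3509

Key decimal bytes [77, 31, 238, 61, 49, 67, 193, 5, 161] = 4d 1f ee 3d 31 43 c1 05 a1 is 9 bytes > B = 6, so hash it first: H(key) = ce a4, then zero-pad to 6 bytes: K' = ce a4 00 00 00 00.
K' ⊕ ipad = f8 92 36 36 36 36.  K' ⊕ opad = 92 f8 5c 5c 5c 5c.
Inner input = (K'⊕ipad) ∥ m = f8 92 36 36 36 36 ∥ fd 5b 8a.
Inner hash: even-index sum = 747 mod 256 = 235; odd-index sum = 345 mod 256 = 89 → eb 59.
Outer input = (K'⊕opad) ∥ inner = 92 f8 5c 5c 5c 5c ∥ eb 59.
Outer hash (tag): even-index sum = 565 mod 256 = 53; odd-index sum = 521 mod 256 = 9 → 35 09.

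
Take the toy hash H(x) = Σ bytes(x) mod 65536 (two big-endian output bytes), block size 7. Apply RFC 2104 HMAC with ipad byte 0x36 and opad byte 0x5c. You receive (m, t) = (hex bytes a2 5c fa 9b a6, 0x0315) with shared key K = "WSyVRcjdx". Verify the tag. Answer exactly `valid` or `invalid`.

Key "WSyVRcjdx" = 57 53 79 56 52 63 6a 64 78 is 9 bytes > B = 7, so hash it first: H(key) = 03 74, then zero-pad to 7 bytes: K' = 03 74 00 00 00 00 00.
K' ⊕ ipad = 35 42 36 36 36 36 36; K' ⊕ opad = 5f 28 5c 5c 5c 5c 5c.
Inner hash: sum = 53+66+54+54+54+54+54+162+92+250+155+166 = 1214 → 04 be.
Outer hash (recomputed tag): sum = 95+40+92+92+92+92+92+4+190 = 789 → 03 15.
Recomputed tag = 0315; claimed = 0315 → match.

valid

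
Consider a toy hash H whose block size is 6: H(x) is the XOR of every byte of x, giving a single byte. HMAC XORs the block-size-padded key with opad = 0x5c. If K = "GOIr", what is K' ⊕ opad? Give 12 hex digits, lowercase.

1b13152e5c5c

Key "GOIr" = 47 4f 49 72 is 4 bytes ≤ B = 6; zero-pad to 6 bytes: K' = 47 4f 49 72 00 00.
XOR each byte with 0x5c: 47⊕5c=1b, 4f⊕5c=13, 49⊕5c=15, 72⊕5c=2e, 00⊕5c=5c, 00⊕5c=5c.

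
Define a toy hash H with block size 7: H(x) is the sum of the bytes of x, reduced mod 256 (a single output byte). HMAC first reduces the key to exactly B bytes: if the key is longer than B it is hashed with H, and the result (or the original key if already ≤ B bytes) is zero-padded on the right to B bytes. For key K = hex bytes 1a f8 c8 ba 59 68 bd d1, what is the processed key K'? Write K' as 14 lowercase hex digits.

e3000000000000

|K| = 8 > B = 7, so first hash the key.
H(K): sum = 26+248+200+186+89+104+189+209 = 1251; mod 256 = 227 → e3.
Zero-pad H(K) = e3 to 7 bytes: K' = e3 00 00 00 00 00 00.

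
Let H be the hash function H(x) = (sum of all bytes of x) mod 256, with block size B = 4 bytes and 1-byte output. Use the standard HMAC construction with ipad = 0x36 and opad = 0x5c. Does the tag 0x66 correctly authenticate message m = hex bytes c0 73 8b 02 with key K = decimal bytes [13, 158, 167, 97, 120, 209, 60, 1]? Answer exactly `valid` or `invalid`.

Key decimal bytes [13, 158, 167, 97, 120, 209, 60, 1] = 0d 9e a7 61 78 d1 3c 01 is 8 bytes > B = 4, so hash it first: H(key) = 39, then zero-pad to 4 bytes: K' = 39 00 00 00.
K' ⊕ ipad = 0f 36 36 36; K' ⊕ opad = 65 5c 5c 5c.
Inner hash: sum = 15+54+54+54+192+115+139+2 = 625; mod 256 = 113 → 71.
Outer hash (recomputed tag): sum = 101+92+92+92+113 = 490; mod 256 = 234 → ea.
Recomputed tag = ea; claimed = 66 → mismatch.

invalid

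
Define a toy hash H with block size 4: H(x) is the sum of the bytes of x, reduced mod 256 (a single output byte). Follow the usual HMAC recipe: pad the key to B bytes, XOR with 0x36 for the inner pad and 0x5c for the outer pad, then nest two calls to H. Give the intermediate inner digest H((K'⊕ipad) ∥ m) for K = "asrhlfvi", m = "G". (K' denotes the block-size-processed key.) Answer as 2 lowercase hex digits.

Key "asrhlfvi" = 61 73 72 68 6c 66 76 69 is 8 bytes > B = 4, so hash it first: H(key) = 5f, then zero-pad to 4 bytes: K' = 5f 00 00 00.
K' ⊕ ipad = 69 36 36 36.
Inner input = 69 36 36 36 ∥ 47.
Inner hash: sum = 105+54+54+54+71 = 338; mod 256 = 82 → 52.

52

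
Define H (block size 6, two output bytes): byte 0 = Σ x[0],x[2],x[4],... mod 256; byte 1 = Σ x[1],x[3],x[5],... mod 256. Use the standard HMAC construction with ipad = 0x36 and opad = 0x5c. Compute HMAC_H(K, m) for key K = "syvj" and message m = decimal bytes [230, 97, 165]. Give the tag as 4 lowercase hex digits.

Key "syvj" = 73 79 76 6a is 4 bytes ≤ B = 6; zero-pad to 6 bytes: K' = 73 79 76 6a 00 00.
K' ⊕ ipad = 45 4f 40 5c 36 36.  K' ⊕ opad = 2f 25 2a 36 5c 5c.
Inner input = (K'⊕ipad) ∥ m = 45 4f 40 5c 36 36 ∥ e6 61 a5.
Inner hash: even-index sum = 582 mod 256 = 70; odd-index sum = 322 mod 256 = 66 → 46 42.
Outer input = (K'⊕opad) ∥ inner = 2f 25 2a 36 5c 5c ∥ 46 42.
Outer hash (tag): even-index sum = 251 mod 256 = 251; odd-index sum = 249 mod 256 = 249 → fb f9.

fbf9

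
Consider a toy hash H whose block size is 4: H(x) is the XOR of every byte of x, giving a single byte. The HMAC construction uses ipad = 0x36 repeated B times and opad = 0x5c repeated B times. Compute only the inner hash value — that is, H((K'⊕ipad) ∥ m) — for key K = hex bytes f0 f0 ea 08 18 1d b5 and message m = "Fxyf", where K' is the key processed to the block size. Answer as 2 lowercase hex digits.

Key hex bytes f0 f0 ea 08 18 1d b5 is 7 bytes > B = 4, so hash it first: H(key) = 52, then zero-pad to 4 bytes: K' = 52 00 00 00.
K' ⊕ ipad = 64 36 36 36.
Inner input = 64 36 36 36 ∥ 46 78 79 66.
Inner hash: XOR 64⊕36⊕36⊕36⊕46⊕78⊕79⊕66 = 73.

73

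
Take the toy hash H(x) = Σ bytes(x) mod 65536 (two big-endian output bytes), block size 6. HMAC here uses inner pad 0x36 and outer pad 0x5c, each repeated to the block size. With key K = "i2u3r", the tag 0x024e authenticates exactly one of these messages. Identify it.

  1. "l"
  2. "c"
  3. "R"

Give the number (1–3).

2

Key "i2u3r" = 69 32 75 33 72 is 5 bytes ≤ B = 6; zero-pad to 6 bytes: K' = 69 32 75 33 72 00.
K' ⊕ ipad = 5f 04 43 05 44 36; K' ⊕ opad = 35 6e 29 6f 2e 5c.
m1: inner = H(5f 04 43 05 44 36 6c) = 01 91; tag = H(35 6e 29 6f 2e 5c 01 91) = 0257
m2: inner = H(5f 04 43 05 44 36 63) = 01 88; tag = H(35 6e 29 6f 2e 5c 01 88) = 024e ← matches
m3: inner = H(5f 04 43 05 44 36 52) = 01 77; tag = H(35 6e 29 6f 2e 5c 01 77) = 023d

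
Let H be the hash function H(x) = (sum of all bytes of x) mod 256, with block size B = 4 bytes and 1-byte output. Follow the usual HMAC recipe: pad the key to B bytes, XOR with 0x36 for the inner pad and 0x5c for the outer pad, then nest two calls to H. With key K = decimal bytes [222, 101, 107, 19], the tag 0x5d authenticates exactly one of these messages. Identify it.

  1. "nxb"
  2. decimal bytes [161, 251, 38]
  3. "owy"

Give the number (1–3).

Key decimal bytes [222, 101, 107, 19] = de 65 6b 13 is exactly B = 4 bytes: K' = de 65 6b 13.
K' ⊕ ipad = e8 53 5d 25; K' ⊕ opad = 82 39 37 4f.
m1: inner = H(e8 53 5d 25 6e 78 62) = 05; tag = H(82 39 37 4f 05) = 46
m2: inner = H(e8 53 5d 25 a1 fb 26) = 7f; tag = H(82 39 37 4f 7f) = c0
m3: inner = H(e8 53 5d 25 6f 77 79) = 1c; tag = H(82 39 37 4f 1c) = 5d ← matches

3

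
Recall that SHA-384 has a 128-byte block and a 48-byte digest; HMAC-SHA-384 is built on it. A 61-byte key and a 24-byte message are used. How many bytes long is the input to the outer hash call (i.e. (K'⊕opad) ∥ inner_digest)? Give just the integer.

176

Key is 61 ≤ 128 bytes, zero-padded: |K'| = 128.
Outer input = (K'⊕opad) ∥ H(inner) → 128 + 48 = 176 bytes.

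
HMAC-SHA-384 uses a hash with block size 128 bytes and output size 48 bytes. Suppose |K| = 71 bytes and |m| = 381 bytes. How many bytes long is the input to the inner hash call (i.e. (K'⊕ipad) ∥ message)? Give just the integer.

Key is 71 ≤ 128 bytes, zero-padded: |K'| = 128.
Inner input = (K'⊕ipad) ∥ m → 128 + 381 = 509 bytes.

509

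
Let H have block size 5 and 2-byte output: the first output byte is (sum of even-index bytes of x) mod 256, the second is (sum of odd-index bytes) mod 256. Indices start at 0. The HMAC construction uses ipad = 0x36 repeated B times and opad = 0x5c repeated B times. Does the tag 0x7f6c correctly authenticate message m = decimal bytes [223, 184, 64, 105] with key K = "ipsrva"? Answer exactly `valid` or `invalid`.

invalid

Key "ipsrva" = 69 70 73 72 76 61 is 6 bytes > B = 5, so hash it first: H(key) = 52 43, then zero-pad to 5 bytes: K' = 52 43 00 00 00.
K' ⊕ ipad = 64 75 36 36 36; K' ⊕ opad = 0e 1f 5c 5c 5c.
Inner hash: even-index sum = 497 mod 256 = 241; odd-index sum = 458 mod 256 = 202 → f1 ca.
Outer hash (recomputed tag): even-index sum = 400 mod 256 = 144; odd-index sum = 364 mod 256 = 108 → 90 6c.
Recomputed tag = 906c; claimed = 7f6c → mismatch.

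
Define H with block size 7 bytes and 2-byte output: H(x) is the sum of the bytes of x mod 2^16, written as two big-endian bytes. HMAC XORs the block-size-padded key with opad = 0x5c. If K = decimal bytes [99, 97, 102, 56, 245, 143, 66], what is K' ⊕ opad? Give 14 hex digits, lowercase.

3f3d3a64a9d31e

Key decimal bytes [99, 97, 102, 56, 245, 143, 66] = 63 61 66 38 f5 8f 42 is exactly B = 7 bytes: K' = 63 61 66 38 f5 8f 42.
XOR each byte with 0x5c: 63⊕5c=3f, 61⊕5c=3d, 66⊕5c=3a, 38⊕5c=64, f5⊕5c=a9, 8f⊕5c=d3, 42⊕5c=1e.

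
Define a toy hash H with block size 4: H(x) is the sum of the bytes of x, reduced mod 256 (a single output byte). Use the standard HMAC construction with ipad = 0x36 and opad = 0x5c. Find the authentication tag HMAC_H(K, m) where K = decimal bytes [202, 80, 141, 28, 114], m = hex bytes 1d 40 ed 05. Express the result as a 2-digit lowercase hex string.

71

Key decimal bytes [202, 80, 141, 28, 114] = ca 50 8d 1c 72 is 5 bytes > B = 4, so hash it first: H(key) = 35, then zero-pad to 4 bytes: K' = 35 00 00 00.
K' ⊕ ipad = 03 36 36 36.  K' ⊕ opad = 69 5c 5c 5c.
Inner input = (K'⊕ipad) ∥ m = 03 36 36 36 ∥ 1d 40 ed 05.
Inner hash: sum = 3+54+54+54+29+64+237+5 = 500; mod 256 = 244 → f4.
Outer input = (K'⊕opad) ∥ inner = 69 5c 5c 5c ∥ f4.
Outer hash (tag): sum = 105+92+92+92+244 = 625; mod 256 = 113 → 71.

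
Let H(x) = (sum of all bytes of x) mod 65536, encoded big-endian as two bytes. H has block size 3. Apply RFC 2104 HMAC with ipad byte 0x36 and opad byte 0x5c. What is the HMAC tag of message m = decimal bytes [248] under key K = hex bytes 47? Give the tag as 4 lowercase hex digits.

01a9

Key hex bytes 47 is 1 byte ≤ B = 3; zero-pad to 3 bytes: K' = 47 00 00.
K' ⊕ ipad = 71 36 36.  K' ⊕ opad = 1b 5c 5c.
Inner input = (K'⊕ipad) ∥ m = 71 36 36 ∥ f8.
Inner hash: sum = 113+54+54+248 = 469 → 01 d5.
Outer input = (K'⊕opad) ∥ inner = 1b 5c 5c ∥ 01 d5.
Outer hash (tag): sum = 27+92+92+1+213 = 425 → 01 a9.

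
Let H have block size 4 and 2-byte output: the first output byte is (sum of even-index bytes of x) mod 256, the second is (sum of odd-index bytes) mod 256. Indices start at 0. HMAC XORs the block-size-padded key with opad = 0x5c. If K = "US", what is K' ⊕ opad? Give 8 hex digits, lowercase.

Key "US" = 55 53 is 2 bytes ≤ B = 4; zero-pad to 4 bytes: K' = 55 53 00 00.
XOR each byte with 0x5c: 55⊕5c=09, 53⊕5c=0f, 00⊕5c=5c, 00⊕5c=5c.

090f5c5c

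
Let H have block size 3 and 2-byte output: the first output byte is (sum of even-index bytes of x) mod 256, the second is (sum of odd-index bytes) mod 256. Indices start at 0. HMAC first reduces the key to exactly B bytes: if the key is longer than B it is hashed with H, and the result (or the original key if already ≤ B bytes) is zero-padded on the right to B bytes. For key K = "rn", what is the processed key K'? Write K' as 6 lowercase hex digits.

Key "rn" = 72 6e is 2 bytes ≤ B = 3; zero-pad to 3 bytes: K' = 72 6e 00.

726e00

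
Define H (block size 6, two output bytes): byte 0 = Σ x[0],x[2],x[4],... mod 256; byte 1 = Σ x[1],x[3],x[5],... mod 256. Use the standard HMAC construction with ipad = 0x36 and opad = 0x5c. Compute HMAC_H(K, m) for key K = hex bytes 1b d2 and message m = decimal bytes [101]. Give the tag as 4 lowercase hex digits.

fd96

Key hex bytes 1b d2 is 2 bytes ≤ B = 6; zero-pad to 6 bytes: K' = 1b d2 00 00 00 00.
K' ⊕ ipad = 2d e4 36 36 36 36.  K' ⊕ opad = 47 8e 5c 5c 5c 5c.
Inner input = (K'⊕ipad) ∥ m = 2d e4 36 36 36 36 ∥ 65.
Inner hash: even-index sum = 254 mod 256 = 254; odd-index sum = 336 mod 256 = 80 → fe 50.
Outer input = (K'⊕opad) ∥ inner = 47 8e 5c 5c 5c 5c ∥ fe 50.
Outer hash (tag): even-index sum = 509 mod 256 = 253; odd-index sum = 406 mod 256 = 150 → fd 96.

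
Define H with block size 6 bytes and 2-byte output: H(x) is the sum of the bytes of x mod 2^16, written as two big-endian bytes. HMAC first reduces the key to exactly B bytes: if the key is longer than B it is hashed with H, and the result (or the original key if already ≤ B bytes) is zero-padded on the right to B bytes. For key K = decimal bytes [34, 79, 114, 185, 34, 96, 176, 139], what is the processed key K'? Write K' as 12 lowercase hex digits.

035900000000

|K| = 8 > B = 6, so first hash the key.
H(K): sum = 34+79+114+185+34+96+176+139 = 857 → 03 59.
Zero-pad H(K) = 03 59 to 6 bytes: K' = 03 59 00 00 00 00.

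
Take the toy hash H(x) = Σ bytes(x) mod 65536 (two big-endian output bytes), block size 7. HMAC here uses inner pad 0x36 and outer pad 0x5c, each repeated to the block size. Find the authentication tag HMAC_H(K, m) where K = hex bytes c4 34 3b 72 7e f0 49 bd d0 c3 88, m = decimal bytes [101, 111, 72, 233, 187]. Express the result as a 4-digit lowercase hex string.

Key hex bytes c4 34 3b 72 7e f0 49 bd d0 c3 88 is 11 bytes > B = 7, so hash it first: H(key) = 06 34, then zero-pad to 7 bytes: K' = 06 34 00 00 00 00 00.
K' ⊕ ipad = 30 02 36 36 36 36 36.  K' ⊕ opad = 5a 68 5c 5c 5c 5c 5c.
Inner input = (K'⊕ipad) ∥ m = 30 02 36 36 36 36 36 ∥ 65 6f 48 e9 bb.
Inner hash: sum = 48+2+54+54+54+54+54+101+111+72+233+187 = 1024 → 04 00.
Outer input = (K'⊕opad) ∥ inner = 5a 68 5c 5c 5c 5c 5c ∥ 04 00.
Outer hash (tag): sum = 90+104+92+92+92+92+92+4+0 = 658 → 02 92.

0292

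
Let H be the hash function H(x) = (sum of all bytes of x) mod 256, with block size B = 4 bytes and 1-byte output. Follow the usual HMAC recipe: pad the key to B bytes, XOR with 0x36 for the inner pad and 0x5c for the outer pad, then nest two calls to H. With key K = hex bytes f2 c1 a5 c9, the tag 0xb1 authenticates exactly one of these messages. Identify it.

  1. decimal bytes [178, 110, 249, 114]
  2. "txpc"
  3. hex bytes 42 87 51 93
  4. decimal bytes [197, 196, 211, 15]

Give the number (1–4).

Key hex bytes f2 c1 a5 c9 is exactly B = 4 bytes: K' = f2 c1 a5 c9.
K' ⊕ ipad = c4 f7 93 ff; K' ⊕ opad = ae 9d f9 95.
m1: inner = H(c4 f7 93 ff b2 6e f9 72) = d8; tag = H(ae 9d f9 95 d8) = b1 ← matches
m2: inner = H(c4 f7 93 ff 74 78 70 63) = 0c; tag = H(ae 9d f9 95 0c) = e5
m3: inner = H(c4 f7 93 ff 42 87 51 93) = fa; tag = H(ae 9d f9 95 fa) = d3
m4: inner = H(c4 f7 93 ff c5 c4 d3 0f) = b8; tag = H(ae 9d f9 95 b8) = 91

1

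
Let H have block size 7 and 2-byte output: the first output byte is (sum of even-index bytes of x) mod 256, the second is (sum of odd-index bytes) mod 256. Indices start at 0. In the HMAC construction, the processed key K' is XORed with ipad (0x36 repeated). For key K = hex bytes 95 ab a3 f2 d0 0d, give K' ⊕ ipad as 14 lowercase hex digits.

Key hex bytes 95 ab a3 f2 d0 0d is 6 bytes ≤ B = 7; zero-pad to 7 bytes: K' = 95 ab a3 f2 d0 0d 00.
XOR each byte with 0x36: 95⊕36=a3, ab⊕36=9d, a3⊕36=95, f2⊕36=c4, d0⊕36=e6, 0d⊕36=3b, 00⊕36=36.

a39d95c4e63b36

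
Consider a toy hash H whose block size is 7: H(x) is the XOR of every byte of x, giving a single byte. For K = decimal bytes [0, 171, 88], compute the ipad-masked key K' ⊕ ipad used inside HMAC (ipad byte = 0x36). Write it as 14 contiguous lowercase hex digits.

Key decimal bytes [0, 171, 88] = 00 ab 58 is 3 bytes ≤ B = 7; zero-pad to 7 bytes: K' = 00 ab 58 00 00 00 00.
XOR each byte with 0x36: 00⊕36=36, ab⊕36=9d, 58⊕36=6e, 00⊕36=36, 00⊕36=36, 00⊕36=36, 00⊕36=36.

369d6e36363636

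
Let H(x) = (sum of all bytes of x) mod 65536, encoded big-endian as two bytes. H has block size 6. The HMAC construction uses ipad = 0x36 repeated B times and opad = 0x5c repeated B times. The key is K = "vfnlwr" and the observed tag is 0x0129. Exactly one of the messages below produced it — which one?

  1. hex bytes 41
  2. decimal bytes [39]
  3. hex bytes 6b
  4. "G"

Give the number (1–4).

Key "vfnlwr" = 76 66 6e 6c 77 72 is exactly B = 6 bytes: K' = 76 66 6e 6c 77 72.
K' ⊕ ipad = 40 50 58 5a 41 44; K' ⊕ opad = 2a 3a 32 30 2b 2e.
m1: inner = H(40 50 58 5a 41 44 41) = 02 08; tag = H(2a 3a 32 30 2b 2e 02 08) = 0129 ← matches
m2: inner = H(40 50 58 5a 41 44 27) = 01 ee; tag = H(2a 3a 32 30 2b 2e 01 ee) = 020e
m3: inner = H(40 50 58 5a 41 44 6b) = 02 32; tag = H(2a 3a 32 30 2b 2e 02 32) = 0153
m4: inner = H(40 50 58 5a 41 44 47) = 02 0e; tag = H(2a 3a 32 30 2b 2e 02 0e) = 012f

1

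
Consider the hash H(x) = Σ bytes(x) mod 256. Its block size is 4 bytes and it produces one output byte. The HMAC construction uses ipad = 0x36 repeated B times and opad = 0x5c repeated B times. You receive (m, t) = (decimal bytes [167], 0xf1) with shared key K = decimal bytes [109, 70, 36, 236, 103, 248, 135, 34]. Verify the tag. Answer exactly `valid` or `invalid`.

Key decimal bytes [109, 70, 36, 236, 103, 248, 135, 34] = 6d 46 24 ec 67 f8 87 22 is 8 bytes > B = 4, so hash it first: H(key) = cb, then zero-pad to 4 bytes: K' = cb 00 00 00.
K' ⊕ ipad = fd 36 36 36; K' ⊕ opad = 97 5c 5c 5c.
Inner hash: sum = 253+54+54+54+167 = 582; mod 256 = 70 → 46.
Outer hash (recomputed tag): sum = 151+92+92+92+70 = 497; mod 256 = 241 → f1.
Recomputed tag = f1; claimed = f1 → match.

valid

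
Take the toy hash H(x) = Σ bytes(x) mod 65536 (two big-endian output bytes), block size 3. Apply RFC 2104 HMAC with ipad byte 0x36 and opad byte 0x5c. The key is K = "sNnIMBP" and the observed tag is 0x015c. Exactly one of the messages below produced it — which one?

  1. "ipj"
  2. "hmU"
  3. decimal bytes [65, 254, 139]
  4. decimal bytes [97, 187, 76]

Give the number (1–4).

3

Key "sNnIMBP" = 73 4e 6e 49 4d 42 50 is 7 bytes > B = 3, so hash it first: H(key) = 02 57, then zero-pad to 3 bytes: K' = 02 57 00.
K' ⊕ ipad = 34 61 36; K' ⊕ opad = 5e 0b 5c.
m1: inner = H(34 61 36 69 70 6a) = 02 0e; tag = H(5e 0b 5c 02 0e) = 00d5
m2: inner = H(34 61 36 68 6d 55) = 01 f5; tag = H(5e 0b 5c 01 f5) = 01bb
m3: inner = H(34 61 36 41 fe 8b) = 02 95; tag = H(5e 0b 5c 02 95) = 015c ← matches
m4: inner = H(34 61 36 61 bb 4c) = 02 33; tag = H(5e 0b 5c 02 33) = 00fa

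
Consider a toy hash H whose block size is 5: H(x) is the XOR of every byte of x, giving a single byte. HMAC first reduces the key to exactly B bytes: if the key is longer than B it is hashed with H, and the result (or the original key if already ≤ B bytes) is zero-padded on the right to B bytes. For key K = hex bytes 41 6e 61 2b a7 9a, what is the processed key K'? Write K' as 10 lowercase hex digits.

|K| = 6 > B = 5, so first hash the key.
H(K): XOR 41⊕6e⊕61⊕2b⊕a7⊕9a = 58.
Zero-pad H(K) = 58 to 5 bytes: K' = 58 00 00 00 00.

5800000000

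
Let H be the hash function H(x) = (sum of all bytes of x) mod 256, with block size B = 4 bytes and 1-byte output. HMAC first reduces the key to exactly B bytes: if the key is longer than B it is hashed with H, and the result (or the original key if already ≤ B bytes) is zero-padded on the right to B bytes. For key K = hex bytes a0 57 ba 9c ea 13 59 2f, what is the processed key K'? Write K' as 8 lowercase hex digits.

|K| = 8 > B = 4, so first hash the key.
H(K): sum = 160+87+186+156+234+19+89+47 = 978; mod 256 = 210 → d2.
Zero-pad H(K) = d2 to 4 bytes: K' = d2 00 00 00.

d2000000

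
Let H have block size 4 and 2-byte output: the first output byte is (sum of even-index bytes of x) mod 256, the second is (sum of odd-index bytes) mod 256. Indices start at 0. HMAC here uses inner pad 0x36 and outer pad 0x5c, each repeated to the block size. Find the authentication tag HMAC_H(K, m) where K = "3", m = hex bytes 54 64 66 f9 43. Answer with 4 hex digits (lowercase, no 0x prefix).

Key "3" = 33 is 1 byte ≤ B = 4; zero-pad to 4 bytes: K' = 33 00 00 00.
K' ⊕ ipad = 05 36 36 36.  K' ⊕ opad = 6f 5c 5c 5c.
Inner input = (K'⊕ipad) ∥ m = 05 36 36 36 ∥ 54 64 66 f9 43.
Inner hash: even-index sum = 312 mod 256 = 56; odd-index sum = 457 mod 256 = 201 → 38 c9.
Outer input = (K'⊕opad) ∥ inner = 6f 5c 5c 5c ∥ 38 c9.
Outer hash (tag): even-index sum = 259 mod 256 = 3; odd-index sum = 385 mod 256 = 129 → 03 81.

0381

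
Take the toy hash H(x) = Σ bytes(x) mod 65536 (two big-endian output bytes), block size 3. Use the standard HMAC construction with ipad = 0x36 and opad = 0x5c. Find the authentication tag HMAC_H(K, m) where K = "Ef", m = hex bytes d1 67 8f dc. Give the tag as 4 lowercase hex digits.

Key "Ef" = 45 66 is 2 bytes ≤ B = 3; zero-pad to 3 bytes: K' = 45 66 00.
K' ⊕ ipad = 73 50 36.  K' ⊕ opad = 19 3a 5c.
Inner input = (K'⊕ipad) ∥ m = 73 50 36 ∥ d1 67 8f dc.
Inner hash: sum = 115+80+54+209+103+143+220 = 924 → 03 9c.
Outer input = (K'⊕opad) ∥ inner = 19 3a 5c ∥ 03 9c.
Outer hash (tag): sum = 25+58+92+3+156 = 334 → 01 4e.

014e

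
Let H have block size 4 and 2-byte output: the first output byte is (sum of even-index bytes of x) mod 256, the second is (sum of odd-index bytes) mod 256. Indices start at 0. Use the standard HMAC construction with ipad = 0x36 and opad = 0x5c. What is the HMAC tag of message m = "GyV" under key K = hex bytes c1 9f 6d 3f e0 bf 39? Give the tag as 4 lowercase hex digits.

Key hex bytes c1 9f 6d 3f e0 bf 39 is 7 bytes > B = 4, so hash it first: H(key) = 47 9d, then zero-pad to 4 bytes: K' = 47 9d 00 00.
K' ⊕ ipad = 71 ab 36 36.  K' ⊕ opad = 1b c1 5c 5c.
Inner input = (K'⊕ipad) ∥ m = 71 ab 36 36 ∥ 47 79 56.
Inner hash: even-index sum = 324 mod 256 = 68; odd-index sum = 346 mod 256 = 90 → 44 5a.
Outer input = (K'⊕opad) ∥ inner = 1b c1 5c 5c ∥ 44 5a.
Outer hash (tag): even-index sum = 187 mod 256 = 187; odd-index sum = 375 mod 256 = 119 → bb 77.

bb77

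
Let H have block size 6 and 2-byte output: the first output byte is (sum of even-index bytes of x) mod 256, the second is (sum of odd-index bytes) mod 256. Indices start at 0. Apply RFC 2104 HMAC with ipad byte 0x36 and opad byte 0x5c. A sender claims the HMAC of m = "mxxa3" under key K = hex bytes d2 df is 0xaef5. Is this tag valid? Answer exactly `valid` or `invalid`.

invalid

Key hex bytes d2 df is 2 bytes ≤ B = 6; zero-pad to 6 bytes: K' = d2 df 00 00 00 00.
K' ⊕ ipad = e4 e9 36 36 36 36; K' ⊕ opad = 8e 83 5c 5c 5c 5c.
Inner hash: even-index sum = 616 mod 256 = 104; odd-index sum = 558 mod 256 = 46 → 68 2e.
Outer hash (recomputed tag): even-index sum = 430 mod 256 = 174; odd-index sum = 361 mod 256 = 105 → ae 69.
Recomputed tag = ae69; claimed = aef5 → mismatch.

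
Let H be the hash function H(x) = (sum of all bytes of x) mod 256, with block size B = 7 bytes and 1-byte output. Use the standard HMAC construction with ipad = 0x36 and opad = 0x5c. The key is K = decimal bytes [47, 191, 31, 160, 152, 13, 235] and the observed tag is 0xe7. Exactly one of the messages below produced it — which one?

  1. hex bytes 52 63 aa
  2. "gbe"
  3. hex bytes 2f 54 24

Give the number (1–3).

Key decimal bytes [47, 191, 31, 160, 152, 13, 235] = 2f bf 1f a0 98 0d eb is exactly B = 7 bytes: K' = 2f bf 1f a0 98 0d eb.
K' ⊕ ipad = 19 89 29 96 ae 3b dd; K' ⊕ opad = 73 e3 43 fc c4 51 b7.
m1: inner = H(19 89 29 96 ae 3b dd 52 63 aa) = 86; tag = H(73 e3 43 fc c4 51 b7 86) = e7 ← matches
m2: inner = H(19 89 29 96 ae 3b dd 67 62 65) = 55; tag = H(73 e3 43 fc c4 51 b7 55) = b6
m3: inner = H(19 89 29 96 ae 3b dd 2f 54 24) = ce; tag = H(73 e3 43 fc c4 51 b7 ce) = 2f

1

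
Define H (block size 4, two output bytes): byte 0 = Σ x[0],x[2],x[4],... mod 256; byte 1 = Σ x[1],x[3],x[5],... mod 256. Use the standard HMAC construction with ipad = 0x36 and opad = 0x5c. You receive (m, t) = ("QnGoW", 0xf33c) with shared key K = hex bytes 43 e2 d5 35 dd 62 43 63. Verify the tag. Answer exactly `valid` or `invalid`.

Key hex bytes 43 e2 d5 35 dd 62 43 63 is 8 bytes > B = 4, so hash it first: H(key) = 38 dc, then zero-pad to 4 bytes: K' = 38 dc 00 00.
K' ⊕ ipad = 0e ea 36 36; K' ⊕ opad = 64 80 5c 5c.
Inner hash: even-index sum = 307 mod 256 = 51; odd-index sum = 509 mod 256 = 253 → 33 fd.
Outer hash (recomputed tag): even-index sum = 243 mod 256 = 243; odd-index sum = 473 mod 256 = 217 → f3 d9.
Recomputed tag = f3d9; claimed = f33c → mismatch.

invalid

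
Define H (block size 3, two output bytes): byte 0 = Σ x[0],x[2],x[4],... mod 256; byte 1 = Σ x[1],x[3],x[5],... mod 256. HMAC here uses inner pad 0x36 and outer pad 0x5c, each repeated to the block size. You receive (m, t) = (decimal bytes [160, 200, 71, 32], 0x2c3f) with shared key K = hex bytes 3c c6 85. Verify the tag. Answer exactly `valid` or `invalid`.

Key hex bytes 3c c6 85 is exactly B = 3 bytes: K' = 3c c6 85.
K' ⊕ ipad = 0a f0 b3; K' ⊕ opad = 60 9a d9.
Inner hash: even-index sum = 421 mod 256 = 165; odd-index sum = 471 mod 256 = 215 → a5 d7.
Outer hash (recomputed tag): even-index sum = 528 mod 256 = 16; odd-index sum = 319 mod 256 = 63 → 10 3f.
Recomputed tag = 103f; claimed = 2c3f → mismatch.

invalid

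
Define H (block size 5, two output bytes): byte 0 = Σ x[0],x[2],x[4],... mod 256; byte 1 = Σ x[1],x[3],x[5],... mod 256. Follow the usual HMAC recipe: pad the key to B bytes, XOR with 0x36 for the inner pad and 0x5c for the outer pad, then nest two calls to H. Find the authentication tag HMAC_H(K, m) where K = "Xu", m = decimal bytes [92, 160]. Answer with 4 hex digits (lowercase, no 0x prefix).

91ff

Key "Xu" = 58 75 is 2 bytes ≤ B = 5; zero-pad to 5 bytes: K' = 58 75 00 00 00.
K' ⊕ ipad = 6e 43 36 36 36.  K' ⊕ opad = 04 29 5c 5c 5c.
Inner input = (K'⊕ipad) ∥ m = 6e 43 36 36 36 ∥ 5c a0.
Inner hash: even-index sum = 378 mod 256 = 122; odd-index sum = 213 mod 256 = 213 → 7a d5.
Outer input = (K'⊕opad) ∥ inner = 04 29 5c 5c 5c ∥ 7a d5.
Outer hash (tag): even-index sum = 401 mod 256 = 145; odd-index sum = 255 mod 256 = 255 → 91 ff.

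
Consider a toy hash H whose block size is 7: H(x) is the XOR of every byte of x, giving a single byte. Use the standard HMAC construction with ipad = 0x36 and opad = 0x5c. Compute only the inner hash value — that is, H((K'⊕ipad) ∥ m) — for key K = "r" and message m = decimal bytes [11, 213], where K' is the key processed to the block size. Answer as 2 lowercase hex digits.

Key "r" = 72 is 1 byte ≤ B = 7; zero-pad to 7 bytes: K' = 72 00 00 00 00 00 00.
K' ⊕ ipad = 44 36 36 36 36 36 36.
Inner input = 44 36 36 36 36 36 36 ∥ 0b d5.
Inner hash: XOR 44⊕36⊕36⊕36⊕36⊕36⊕36⊕0b⊕d5 = 9a.

9a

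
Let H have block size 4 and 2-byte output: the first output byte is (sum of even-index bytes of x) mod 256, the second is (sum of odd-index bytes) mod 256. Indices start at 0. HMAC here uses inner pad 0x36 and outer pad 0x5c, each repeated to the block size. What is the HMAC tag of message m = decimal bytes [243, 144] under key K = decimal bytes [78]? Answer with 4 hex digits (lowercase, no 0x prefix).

0fb4

Key decimal bytes [78] = 4e is 1 byte ≤ B = 4; zero-pad to 4 bytes: K' = 4e 00 00 00.
K' ⊕ ipad = 78 36 36 36.  K' ⊕ opad = 12 5c 5c 5c.
Inner input = (K'⊕ipad) ∥ m = 78 36 36 36 ∥ f3 90.
Inner hash: even-index sum = 417 mod 256 = 161; odd-index sum = 252 mod 256 = 252 → a1 fc.
Outer input = (K'⊕opad) ∥ inner = 12 5c 5c 5c ∥ a1 fc.
Outer hash (tag): even-index sum = 271 mod 256 = 15; odd-index sum = 436 mod 256 = 180 → 0f b4.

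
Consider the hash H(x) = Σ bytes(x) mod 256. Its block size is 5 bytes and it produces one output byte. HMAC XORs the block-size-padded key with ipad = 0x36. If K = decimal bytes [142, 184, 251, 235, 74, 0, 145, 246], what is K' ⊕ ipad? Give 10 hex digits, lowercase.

Key decimal bytes [142, 184, 251, 235, 74, 0, 145, 246] = 8e b8 fb eb 4a 00 91 f6 is 8 bytes > B = 5, so hash it first: H(key) = fd, then zero-pad to 5 bytes: K' = fd 00 00 00 00.
XOR each byte with 0x36: fd⊕36=cb, 00⊕36=36, 00⊕36=36, 00⊕36=36, 00⊕36=36.

cb36363636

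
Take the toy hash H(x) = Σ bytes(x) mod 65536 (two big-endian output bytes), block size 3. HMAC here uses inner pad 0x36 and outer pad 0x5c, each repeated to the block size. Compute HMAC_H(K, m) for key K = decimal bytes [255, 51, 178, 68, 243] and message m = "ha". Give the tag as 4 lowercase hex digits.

0164

Key decimal bytes [255, 51, 178, 68, 243] = ff 33 b2 44 f3 is 5 bytes > B = 3, so hash it first: H(key) = 03 1b, then zero-pad to 3 bytes: K' = 03 1b 00.
K' ⊕ ipad = 35 2d 36.  K' ⊕ opad = 5f 47 5c.
Inner input = (K'⊕ipad) ∥ m = 35 2d 36 ∥ 68 61.
Inner hash: sum = 53+45+54+104+97 = 353 → 01 61.
Outer input = (K'⊕opad) ∥ inner = 5f 47 5c ∥ 01 61.
Outer hash (tag): sum = 95+71+92+1+97 = 356 → 01 64.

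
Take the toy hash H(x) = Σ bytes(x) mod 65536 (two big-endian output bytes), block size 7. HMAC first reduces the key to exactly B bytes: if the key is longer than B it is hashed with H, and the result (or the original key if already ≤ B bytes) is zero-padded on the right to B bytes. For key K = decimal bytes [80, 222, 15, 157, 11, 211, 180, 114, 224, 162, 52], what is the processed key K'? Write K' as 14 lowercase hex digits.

|K| = 11 > B = 7, so first hash the key.
H(K): sum = 80+222+15+157+11+211+180+114+224+162+52 = 1428 → 05 94.
Zero-pad H(K) = 05 94 to 7 bytes: K' = 05 94 00 00 00 00 00.

05940000000000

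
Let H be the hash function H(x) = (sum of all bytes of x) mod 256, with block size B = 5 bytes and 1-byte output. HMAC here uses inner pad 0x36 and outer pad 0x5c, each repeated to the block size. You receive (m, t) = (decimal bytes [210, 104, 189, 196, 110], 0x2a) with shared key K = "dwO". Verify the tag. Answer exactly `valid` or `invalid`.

invalid

Key "dwO" = 64 77 4f is 3 bytes ≤ B = 5; zero-pad to 5 bytes: K' = 64 77 4f 00 00.
K' ⊕ ipad = 52 41 79 36 36; K' ⊕ opad = 38 2b 13 5c 5c.
Inner hash: sum = 82+65+121+54+54+210+104+189+196+110 = 1185; mod 256 = 161 → a1.
Outer hash (recomputed tag): sum = 56+43+19+92+92+161 = 463; mod 256 = 207 → cf.
Recomputed tag = cf; claimed = 2a → mismatch.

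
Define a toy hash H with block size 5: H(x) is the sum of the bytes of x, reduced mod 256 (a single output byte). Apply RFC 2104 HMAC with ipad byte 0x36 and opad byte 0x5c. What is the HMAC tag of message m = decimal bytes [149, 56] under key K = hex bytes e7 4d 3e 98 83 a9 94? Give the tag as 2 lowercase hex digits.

a7

Key hex bytes e7 4d 3e 98 83 a9 94 is 7 bytes > B = 5, so hash it first: H(key) = ca, then zero-pad to 5 bytes: K' = ca 00 00 00 00.
K' ⊕ ipad = fc 36 36 36 36.  K' ⊕ opad = 96 5c 5c 5c 5c.
Inner input = (K'⊕ipad) ∥ m = fc 36 36 36 36 ∥ 95 38.
Inner hash: sum = 252+54+54+54+54+149+56 = 673; mod 256 = 161 → a1.
Outer input = (K'⊕opad) ∥ inner = 96 5c 5c 5c 5c ∥ a1.
Outer hash (tag): sum = 150+92+92+92+92+161 = 679; mod 256 = 167 → a7.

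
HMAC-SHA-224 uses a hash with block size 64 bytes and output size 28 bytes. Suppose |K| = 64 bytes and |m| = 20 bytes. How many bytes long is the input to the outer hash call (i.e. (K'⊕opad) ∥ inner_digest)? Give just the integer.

Key is 64 ≤ 64 bytes, zero-padded: |K'| = 64.
Outer input = (K'⊕opad) ∥ H(inner) → 64 + 28 = 92 bytes.

92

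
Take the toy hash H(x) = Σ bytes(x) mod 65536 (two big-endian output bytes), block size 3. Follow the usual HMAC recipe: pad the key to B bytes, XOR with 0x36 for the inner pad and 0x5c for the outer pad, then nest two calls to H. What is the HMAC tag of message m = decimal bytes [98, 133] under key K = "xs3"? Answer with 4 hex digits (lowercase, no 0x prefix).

0142

Key "xs3" = 78 73 33 is exactly B = 3 bytes: K' = 78 73 33.
K' ⊕ ipad = 4e 45 05.  K' ⊕ opad = 24 2f 6f.
Inner input = (K'⊕ipad) ∥ m = 4e 45 05 ∥ 62 85.
Inner hash: sum = 78+69+5+98+133 = 383 → 01 7f.
Outer input = (K'⊕opad) ∥ inner = 24 2f 6f ∥ 01 7f.
Outer hash (tag): sum = 36+47+111+1+127 = 322 → 01 42.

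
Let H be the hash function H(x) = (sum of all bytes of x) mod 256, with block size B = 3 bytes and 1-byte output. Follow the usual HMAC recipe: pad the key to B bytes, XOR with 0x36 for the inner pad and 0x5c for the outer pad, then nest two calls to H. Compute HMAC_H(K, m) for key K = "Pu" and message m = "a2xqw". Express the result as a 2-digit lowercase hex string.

63

Key "Pu" = 50 75 is 2 bytes ≤ B = 3; zero-pad to 3 bytes: K' = 50 75 00.
K' ⊕ ipad = 66 43 36.  K' ⊕ opad = 0c 29 5c.
Inner input = (K'⊕ipad) ∥ m = 66 43 36 ∥ 61 32 78 71 77.
Inner hash: sum = 102+67+54+97+50+120+113+119 = 722; mod 256 = 210 → d2.
Outer input = (K'⊕opad) ∥ inner = 0c 29 5c ∥ d2.
Outer hash (tag): sum = 12+41+92+210 = 355; mod 256 = 99 → 63.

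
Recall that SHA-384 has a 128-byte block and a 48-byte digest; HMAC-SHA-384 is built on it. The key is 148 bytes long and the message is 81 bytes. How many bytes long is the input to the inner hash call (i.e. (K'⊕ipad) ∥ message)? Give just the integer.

Key is 148 > 128 bytes, so it is hashed to 48 bytes then zero-padded to 128: |K'| = 128.
Inner input = (K'⊕ipad) ∥ m → 128 + 81 = 209 bytes.

209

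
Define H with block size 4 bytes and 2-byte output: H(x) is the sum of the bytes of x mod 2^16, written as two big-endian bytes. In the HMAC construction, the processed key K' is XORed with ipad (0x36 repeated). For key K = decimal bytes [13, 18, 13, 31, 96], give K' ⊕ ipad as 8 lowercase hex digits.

369d3636

Key decimal bytes [13, 18, 13, 31, 96] = 0d 12 0d 1f 60 is 5 bytes > B = 4, so hash it first: H(key) = 00 ab, then zero-pad to 4 bytes: K' = 00 ab 00 00.
XOR each byte with 0x36: 00⊕36=36, ab⊕36=9d, 00⊕36=36, 00⊕36=36.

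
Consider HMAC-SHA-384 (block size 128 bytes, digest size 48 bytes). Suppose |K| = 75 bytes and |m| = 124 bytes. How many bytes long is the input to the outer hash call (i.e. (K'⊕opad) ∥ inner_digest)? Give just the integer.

176

Key is 75 ≤ 128 bytes, zero-padded: |K'| = 128.
Outer input = (K'⊕opad) ∥ H(inner) → 128 + 48 = 176 bytes.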